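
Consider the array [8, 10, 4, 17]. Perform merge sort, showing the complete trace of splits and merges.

Merge sort trace:

Split: [8, 10, 4, 17] -> [8, 10] and [4, 17]
  Split: [8, 10] -> [8] and [10]
  Merge: [8] + [10] -> [8, 10]
  Split: [4, 17] -> [4] and [17]
  Merge: [4] + [17] -> [4, 17]
Merge: [8, 10] + [4, 17] -> [4, 8, 10, 17]

Final sorted array: [4, 8, 10, 17]

The merge sort proceeds by recursively splitting the array and merging sorted halves.
After all merges, the sorted array is [4, 8, 10, 17].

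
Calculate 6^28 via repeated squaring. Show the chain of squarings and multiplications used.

Computing 6^28 by squaring (build up from 6^1; each line after the first costs one multiplication):

6^1 = 6
6^2 = (6^1)^2 = 6^2 = 36
6^3 = 6 * 6^2 = 6 * 36 = 216
6^6 = (6^3)^2 = 216^2 = 46656
6^7 = 6 * 6^6 = 6 * 46656 = 279936
6^14 = (6^7)^2 = 279936^2 = 78364164096
6^28 = (6^14)^2 = 78364164096^2 = 6140942214464815497216

Result: 6140942214464815497216
Multiplications needed: 6 (6 lines after 6^1)

6^28 = 6140942214464815497216. Using exponentiation by squaring, this requires 6 multiplications. The key idea: if the exponent is even, square the half-power; if odd, multiply by the base once.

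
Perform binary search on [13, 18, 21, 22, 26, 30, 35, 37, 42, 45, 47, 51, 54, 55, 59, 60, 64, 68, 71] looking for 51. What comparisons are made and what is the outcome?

Binary search for 51 in [13, 18, 21, 22, 26, 30, 35, 37, 42, 45, 47, 51, 54, 55, 59, 60, 64, 68, 71]:

lo=0, hi=18, mid=9, arr[mid]=45 -> 45 < 51, search right half
lo=10, hi=18, mid=14, arr[mid]=59 -> 59 > 51, search left half
lo=10, hi=13, mid=11, arr[mid]=51 -> Found target at index 11!

Binary search finds 51 at index 11 after 3 comparisons. The search repeatedly halves the search space by comparing with the middle element.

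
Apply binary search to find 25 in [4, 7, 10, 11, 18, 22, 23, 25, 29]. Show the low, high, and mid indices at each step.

Binary search for 25 in [4, 7, 10, 11, 18, 22, 23, 25, 29]:

lo=0, hi=8, mid=4, arr[mid]=18 -> 18 < 25, search right half
lo=5, hi=8, mid=6, arr[mid]=23 -> 23 < 25, search right half
lo=7, hi=8, mid=7, arr[mid]=25 -> Found target at index 7!

Binary search finds 25 at index 7 after 3 comparisons. The search repeatedly halves the search space by comparing with the middle element.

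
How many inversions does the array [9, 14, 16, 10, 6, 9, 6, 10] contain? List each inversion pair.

Finding inversions in [9, 14, 16, 10, 6, 9, 6, 10]:

(0, 4): arr[0]=9 > arr[4]=6
(0, 6): arr[0]=9 > arr[6]=6
(1, 3): arr[1]=14 > arr[3]=10
(1, 4): arr[1]=14 > arr[4]=6
(1, 5): arr[1]=14 > arr[5]=9
(1, 6): arr[1]=14 > arr[6]=6
(1, 7): arr[1]=14 > arr[7]=10
(2, 3): arr[2]=16 > arr[3]=10
(2, 4): arr[2]=16 > arr[4]=6
(2, 5): arr[2]=16 > arr[5]=9
(2, 6): arr[2]=16 > arr[6]=6
(2, 7): arr[2]=16 > arr[7]=10
(3, 4): arr[3]=10 > arr[4]=6
(3, 5): arr[3]=10 > arr[5]=9
(3, 6): arr[3]=10 > arr[6]=6
(5, 6): arr[5]=9 > arr[6]=6

Total inversions: 16

The array has 16 inversion(s): (0,4), (0,6), (1,3), (1,4), (1,5), (1,6), (1,7), (2,3), (2,4), (2,5), (2,6), (2,7), (3,4), (3,5), (3,6), (5,6). Each pair (i,j) satisfies i < j and arr[i] > arr[j].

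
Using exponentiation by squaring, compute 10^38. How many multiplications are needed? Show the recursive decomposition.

Computing 10^38 by squaring (build up from 10^1; each line after the first costs one multiplication):

10^1 = 10
10^2 = (10^1)^2 = 10^2 = 100
10^4 = (10^2)^2 = 100^2 = 10000
10^8 = (10^4)^2 = 10000^2 = 100000000
10^9 = 10 * 10^8 = 10 * 100000000 = 1000000000
10^18 = (10^9)^2 = 1000000000^2 = 1000000000000000000
10^19 = 10 * 10^18 = 10 * 1000000000000000000 = 10000000000000000000
10^38 = (10^19)^2 = 10000000000000000000^2 = 100000000000000000000000000000000000000

Result: 100000000000000000000000000000000000000
Multiplications needed: 7 (7 lines after 10^1)

10^38 = 100000000000000000000000000000000000000. Using exponentiation by squaring, this requires 7 multiplications. The key idea: if the exponent is even, square the half-power; if odd, multiply by the base once.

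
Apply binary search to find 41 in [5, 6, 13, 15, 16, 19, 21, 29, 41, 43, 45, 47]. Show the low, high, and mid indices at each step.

Binary search for 41 in [5, 6, 13, 15, 16, 19, 21, 29, 41, 43, 45, 47]:

lo=0, hi=11, mid=5, arr[mid]=19 -> 19 < 41, search right half
lo=6, hi=11, mid=8, arr[mid]=41 -> Found target at index 8!

Binary search finds 41 at index 8 after 2 comparisons. The search repeatedly halves the search space by comparing with the middle element.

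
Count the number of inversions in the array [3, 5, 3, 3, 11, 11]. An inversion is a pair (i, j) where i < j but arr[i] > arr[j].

Finding inversions in [3, 5, 3, 3, 11, 11]:

(1, 2): arr[1]=5 > arr[2]=3
(1, 3): arr[1]=5 > arr[3]=3

Total inversions: 2

The array has 2 inversion(s): (1,2), (1,3). Each pair (i,j) satisfies i < j and arr[i] > arr[j].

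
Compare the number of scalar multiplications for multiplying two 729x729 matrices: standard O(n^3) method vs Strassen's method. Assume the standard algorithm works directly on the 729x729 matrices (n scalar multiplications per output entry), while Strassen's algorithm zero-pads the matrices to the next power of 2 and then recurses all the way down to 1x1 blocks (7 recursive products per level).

Matrix multiplication for 729x729 matrices:

Strassen's algorithm requires power-of-2 dimensions. Pad 729x729 to 1024x1024 (next power of 2).

Standard algorithm: 729^3 = 387420489 multiplications
Strassen's algorithm: 7^(log2(1024)) = 7^10 = 282475249 multiplications
Savings: 387420489 - 282475249 = 104945240 multiplications

Standard: 387420489 multiplications (729^3). Strassen: 282475249 multiplications (7^10, after padding to 1024x1024). Strassen reduces 8 recursive multiplications to 7 at each level.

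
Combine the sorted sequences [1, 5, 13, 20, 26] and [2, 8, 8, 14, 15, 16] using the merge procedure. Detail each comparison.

Merging process:

Compare 1 vs 2: take 1 from left. Merged: [1]
Compare 5 vs 2: take 2 from right. Merged: [1, 2]
Compare 5 vs 8: take 5 from left. Merged: [1, 2, 5]
Compare 13 vs 8: take 8 from right. Merged: [1, 2, 5, 8]
Compare 13 vs 8: take 8 from right. Merged: [1, 2, 5, 8, 8]
Compare 13 vs 14: take 13 from left. Merged: [1, 2, 5, 8, 8, 13]
Compare 20 vs 14: take 14 from right. Merged: [1, 2, 5, 8, 8, 13, 14]
Compare 20 vs 15: take 15 from right. Merged: [1, 2, 5, 8, 8, 13, 14, 15]
Compare 20 vs 16: take 16 from right. Merged: [1, 2, 5, 8, 8, 13, 14, 15, 16]
Append remaining from left: [20, 26]. Merged: [1, 2, 5, 8, 8, 13, 14, 15, 16, 20, 26]

Final merged array: [1, 2, 5, 8, 8, 13, 14, 15, 16, 20, 26]
Total comparisons: 9

The merged array is [1, 2, 5, 8, 8, 13, 14, 15, 16, 20, 26], requiring 9 comparisons. The merge step runs in O(n) time where n is the total number of elements.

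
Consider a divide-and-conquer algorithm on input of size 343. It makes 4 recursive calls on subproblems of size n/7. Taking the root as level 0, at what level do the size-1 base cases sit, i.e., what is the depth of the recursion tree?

For divide and conquer with division factor 7:

Problem sizes at each level:
Level 0: 343
Level 1: 49
Level 2: 7
Level 3: 1

The root is level 0 and the size-1 base case is level 3 (the tree spans levels 0 through 3, i.e. 4 levels counting the root), so the depth is the number of divisions: log_7(343) = 3

The recursion tree depth is log_7(343) = 3. At each level, the problem size is divided by 7, so it takes 3 divisions to reduce to a base case of size 1. The algorithm makes 4 recursive calls at each level.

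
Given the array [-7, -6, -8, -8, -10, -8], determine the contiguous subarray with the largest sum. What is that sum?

Using Kadane's algorithm on [-7, -6, -8, -8, -10, -8]:

Scanning through the array:
Position 1 (value -6): max_ending_here = -6, max_so_far = -6
Position 2 (value -8): max_ending_here = -8, max_so_far = -6
Position 3 (value -8): max_ending_here = -8, max_so_far = -6
Position 4 (value -10): max_ending_here = -10, max_so_far = -6
Position 5 (value -8): max_ending_here = -8, max_so_far = -6

Maximum subarray: [-6]
Maximum sum: -6

The maximum subarray is [-6] with sum -6. This subarray runs from index 1 to index 1.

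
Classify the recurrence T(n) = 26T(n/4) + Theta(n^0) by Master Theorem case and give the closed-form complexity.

Master Theorem for T(n) = 26T(n/4) + O(n^0):

a = 26, b = 4, c = 0
log_b(a) = log_4(26) = 2.3502

Case 1: c = 0 < log_4(26) = 2.3502
T(n) = O(n^(log_4 26))

For T(n) = 26T(n/4) + O(n^0): log_4(26) = 2.3502. This is Case 1 of the Master Theorem (c < log_b(a), work dominated by leaves), giving O(n^(log_4 26)).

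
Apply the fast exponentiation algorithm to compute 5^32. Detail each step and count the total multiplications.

Computing 5^32 by squaring (build up from 5^1; each line after the first costs one multiplication):

5^1 = 5
5^2 = (5^1)^2 = 5^2 = 25
5^4 = (5^2)^2 = 25^2 = 625
5^8 = (5^4)^2 = 625^2 = 390625
5^16 = (5^8)^2 = 390625^2 = 152587890625
5^32 = (5^16)^2 = 152587890625^2 = 23283064365386962890625

Result: 23283064365386962890625
Multiplications needed: 5 (5 lines after 5^1)

5^32 = 23283064365386962890625. Using exponentiation by squaring, this requires 5 multiplications. The key idea: if the exponent is even, square the half-power; if odd, multiply by the base once.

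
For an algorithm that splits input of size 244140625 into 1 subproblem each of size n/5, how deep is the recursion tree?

For divide and conquer with division factor 5:

Problem sizes at each level:
Level 0: 244140625
Level 1: 48828125
Level 2: 9765625
Level 3: 1953125
Level 4: 390625
Level 5: 78125
Level 6: 15625
Level 7: 3125
Level 8: 625
Level 9: 125
Level 10: 25
Level 11: 5
Level 12: 1

The root is level 0 and the size-1 base case is level 12 (the tree spans levels 0 through 12, i.e. 13 levels counting the root), so the depth is the number of divisions: log_5(244140625) = 12

The recursion tree depth is log_5(244140625) = 12. At each level, the problem size is divided by 5, so it takes 12 divisions to reduce to a base case of size 1. The algorithm makes 1 recursive call at each level.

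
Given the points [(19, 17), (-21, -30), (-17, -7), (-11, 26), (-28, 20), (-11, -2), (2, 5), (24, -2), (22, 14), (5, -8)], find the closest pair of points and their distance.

Computing all pairwise distances among 10 points:

d((19, 17), (-21, -30)) = 61.7171
d((19, 17), (-17, -7)) = 43.2666
d((19, 17), (-11, 26)) = 31.3209
d((19, 17), (-28, 20)) = 47.0956
d((19, 17), (-11, -2)) = 35.5106
d((19, 17), (2, 5)) = 20.8087
d((19, 17), (24, -2)) = 19.6469
d((19, 17), (22, 14)) = 4.2426 <-- minimum
d((19, 17), (5, -8)) = 28.6531
d((-21, -30), (-17, -7)) = 23.3452
d((-21, -30), (-11, 26)) = 56.8859
d((-21, -30), (-28, 20)) = 50.4876
d((-21, -30), (-11, -2)) = 29.7321
d((-21, -30), (2, 5)) = 41.8808
d((-21, -30), (24, -2)) = 53.0
d((-21, -30), (22, 14)) = 61.5224
d((-21, -30), (5, -8)) = 34.0588
d((-17, -7), (-11, 26)) = 33.541
d((-17, -7), (-28, 20)) = 29.1548
d((-17, -7), (-11, -2)) = 7.8102
d((-17, -7), (2, 5)) = 22.4722
d((-17, -7), (24, -2)) = 41.3038
d((-17, -7), (22, 14)) = 44.2945
d((-17, -7), (5, -8)) = 22.0227
d((-11, 26), (-28, 20)) = 18.0278
d((-11, 26), (-11, -2)) = 28.0
d((-11, 26), (2, 5)) = 24.6982
d((-11, 26), (24, -2)) = 44.8219
d((-11, 26), (22, 14)) = 35.1141
d((-11, 26), (5, -8)) = 37.5766
d((-28, 20), (-11, -2)) = 27.8029
d((-28, 20), (2, 5)) = 33.541
d((-28, 20), (24, -2)) = 56.4624
d((-28, 20), (22, 14)) = 50.3587
d((-28, 20), (5, -8)) = 43.2782
d((-11, -2), (2, 5)) = 14.7648
d((-11, -2), (24, -2)) = 35.0
d((-11, -2), (22, 14)) = 36.6742
d((-11, -2), (5, -8)) = 17.088
d((2, 5), (24, -2)) = 23.0868
d((2, 5), (22, 14)) = 21.9317
d((2, 5), (5, -8)) = 13.3417
d((24, -2), (22, 14)) = 16.1245
d((24, -2), (5, -8)) = 19.9249
d((22, 14), (5, -8)) = 27.8029

Closest pair: (19, 17) and (22, 14) with distance 4.2426

The closest pair is (19, 17) and (22, 14) with Euclidean distance 4.2426. For 10 points, brute-force pairwise comparison is shown above. For large n, the divide-and-conquer algorithm (sort by x, recurse on halves, check the dividing strip) achieves O(n log n).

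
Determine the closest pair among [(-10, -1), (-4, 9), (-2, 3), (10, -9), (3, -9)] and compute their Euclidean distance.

Computing all pairwise distances among 5 points:

d((-10, -1), (-4, 9)) = 11.6619
d((-10, -1), (-2, 3)) = 8.9443
d((-10, -1), (10, -9)) = 21.5407
d((-10, -1), (3, -9)) = 15.2643
d((-4, 9), (-2, 3)) = 6.3246 <-- minimum
d((-4, 9), (10, -9)) = 22.8035
d((-4, 9), (3, -9)) = 19.3132
d((-2, 3), (10, -9)) = 16.9706
d((-2, 3), (3, -9)) = 13.0
d((10, -9), (3, -9)) = 7.0

Closest pair: (-4, 9) and (-2, 3) with distance 6.3246

The closest pair is (-4, 9) and (-2, 3) with Euclidean distance 6.3246. For 5 points, brute-force pairwise comparison is shown above. For large n, the divide-and-conquer algorithm (sort by x, recurse on halves, check the dividing strip) achieves O(n log n).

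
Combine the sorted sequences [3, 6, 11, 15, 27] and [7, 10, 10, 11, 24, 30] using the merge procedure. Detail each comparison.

Merging process:

Compare 3 vs 7: take 3 from left. Merged: [3]
Compare 6 vs 7: take 6 from left. Merged: [3, 6]
Compare 11 vs 7: take 7 from right. Merged: [3, 6, 7]
Compare 11 vs 10: take 10 from right. Merged: [3, 6, 7, 10]
Compare 11 vs 10: take 10 from right. Merged: [3, 6, 7, 10, 10]
Compare 11 vs 11: take 11 from left. Merged: [3, 6, 7, 10, 10, 11]
Compare 15 vs 11: take 11 from right. Merged: [3, 6, 7, 10, 10, 11, 11]
Compare 15 vs 24: take 15 from left. Merged: [3, 6, 7, 10, 10, 11, 11, 15]
Compare 27 vs 24: take 24 from right. Merged: [3, 6, 7, 10, 10, 11, 11, 15, 24]
Compare 27 vs 30: take 27 from left. Merged: [3, 6, 7, 10, 10, 11, 11, 15, 24, 27]
Append remaining from right: [30]. Merged: [3, 6, 7, 10, 10, 11, 11, 15, 24, 27, 30]

Final merged array: [3, 6, 7, 10, 10, 11, 11, 15, 24, 27, 30]
Total comparisons: 10

The merged array is [3, 6, 7, 10, 10, 11, 11, 15, 24, 27, 30], requiring 10 comparisons. The merge step runs in O(n) time where n is the total number of elements.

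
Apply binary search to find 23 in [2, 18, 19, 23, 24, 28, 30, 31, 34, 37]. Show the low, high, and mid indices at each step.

Binary search for 23 in [2, 18, 19, 23, 24, 28, 30, 31, 34, 37]:

lo=0, hi=9, mid=4, arr[mid]=24 -> 24 > 23, search left half
lo=0, hi=3, mid=1, arr[mid]=18 -> 18 < 23, search right half
lo=2, hi=3, mid=2, arr[mid]=19 -> 19 < 23, search right half
lo=3, hi=3, mid=3, arr[mid]=23 -> Found target at index 3!

Binary search finds 23 at index 3 after 4 comparisons. The search repeatedly halves the search space by comparing with the middle element.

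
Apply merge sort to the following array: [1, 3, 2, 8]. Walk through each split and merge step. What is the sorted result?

Merge sort trace:

Split: [1, 3, 2, 8] -> [1, 3] and [2, 8]
  Split: [1, 3] -> [1] and [3]
  Merge: [1] + [3] -> [1, 3]
  Split: [2, 8] -> [2] and [8]
  Merge: [2] + [8] -> [2, 8]
Merge: [1, 3] + [2, 8] -> [1, 2, 3, 8]

Final sorted array: [1, 2, 3, 8]

The merge sort proceeds by recursively splitting the array and merging sorted halves.
After all merges, the sorted array is [1, 2, 3, 8].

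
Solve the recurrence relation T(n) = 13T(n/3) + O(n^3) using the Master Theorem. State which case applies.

Master Theorem for T(n) = 13T(n/3) + O(n^3):

a = 13, b = 3, c = 3
log_b(a) = log_3(13) = 2.3347

Case 3: c = 3 > log_3(13) = 2.3347
T(n) = O(n^3) = O(n^3)

For T(n) = 13T(n/3) + O(n^3): log_3(13) = 2.3347. This is Case 3 of the Master Theorem (c > log_b(a), work dominated by root), giving O(n^3).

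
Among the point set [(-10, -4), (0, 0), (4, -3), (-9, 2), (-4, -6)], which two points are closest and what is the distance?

Computing all pairwise distances among 5 points:

d((-10, -4), (0, 0)) = 10.7703
d((-10, -4), (4, -3)) = 14.0357
d((-10, -4), (-9, 2)) = 6.0828
d((-10, -4), (-4, -6)) = 6.3246
d((0, 0), (4, -3)) = 5.0 <-- minimum
d((0, 0), (-9, 2)) = 9.2195
d((0, 0), (-4, -6)) = 7.2111
d((4, -3), (-9, 2)) = 13.9284
d((4, -3), (-4, -6)) = 8.544
d((-9, 2), (-4, -6)) = 9.434

Closest pair: (0, 0) and (4, -3) with distance 5.0

The closest pair is (0, 0) and (4, -3) with Euclidean distance 5.0. For 5 points, brute-force pairwise comparison is shown above. For large n, the divide-and-conquer algorithm (sort by x, recurse on halves, check the dividing strip) achieves O(n log n).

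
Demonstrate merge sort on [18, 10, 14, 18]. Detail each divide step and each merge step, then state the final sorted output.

Merge sort trace:

Split: [18, 10, 14, 18] -> [18, 10] and [14, 18]
  Split: [18, 10] -> [18] and [10]
  Merge: [18] + [10] -> [10, 18]
  Split: [14, 18] -> [14] and [18]
  Merge: [14] + [18] -> [14, 18]
Merge: [10, 18] + [14, 18] -> [10, 14, 18, 18]

Final sorted array: [10, 14, 18, 18]

The merge sort proceeds by recursively splitting the array and merging sorted halves.
After all merges, the sorted array is [10, 14, 18, 18].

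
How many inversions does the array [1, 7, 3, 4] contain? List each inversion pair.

Finding inversions in [1, 7, 3, 4]:

(1, 2): arr[1]=7 > arr[2]=3
(1, 3): arr[1]=7 > arr[3]=4

Total inversions: 2

The array has 2 inversion(s): (1,2), (1,3). Each pair (i,j) satisfies i < j and arr[i] > arr[j].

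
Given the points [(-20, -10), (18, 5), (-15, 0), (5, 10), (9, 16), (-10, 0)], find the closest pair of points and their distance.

Computing all pairwise distances among 6 points:

d((-20, -10), (18, 5)) = 40.8534
d((-20, -10), (-15, 0)) = 11.1803
d((-20, -10), (5, 10)) = 32.0156
d((-20, -10), (9, 16)) = 38.9487
d((-20, -10), (-10, 0)) = 14.1421
d((18, 5), (-15, 0)) = 33.3766
d((18, 5), (5, 10)) = 13.9284
d((18, 5), (9, 16)) = 14.2127
d((18, 5), (-10, 0)) = 28.4429
d((-15, 0), (5, 10)) = 22.3607
d((-15, 0), (9, 16)) = 28.8444
d((-15, 0), (-10, 0)) = 5.0 <-- minimum
d((5, 10), (9, 16)) = 7.2111
d((5, 10), (-10, 0)) = 18.0278
d((9, 16), (-10, 0)) = 24.8395

Closest pair: (-15, 0) and (-10, 0) with distance 5.0

The closest pair is (-15, 0) and (-10, 0) with Euclidean distance 5.0. For 6 points, brute-force pairwise comparison is shown above. For large n, the divide-and-conquer algorithm (sort by x, recurse on halves, check the dividing strip) achieves O(n log n).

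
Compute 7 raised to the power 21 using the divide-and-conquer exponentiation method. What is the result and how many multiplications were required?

Computing 7^21 by squaring (build up from 7^1; each line after the first costs one multiplication):

7^1 = 7
7^2 = (7^1)^2 = 7^2 = 49
7^4 = (7^2)^2 = 49^2 = 2401
7^5 = 7 * 7^4 = 7 * 2401 = 16807
7^10 = (7^5)^2 = 16807^2 = 282475249
7^20 = (7^10)^2 = 282475249^2 = 79792266297612001
7^21 = 7 * 7^20 = 7 * 79792266297612001 = 558545864083284007

Result: 558545864083284007
Multiplications needed: 6 (6 lines after 7^1)

7^21 = 558545864083284007. Using exponentiation by squaring, this requires 6 multiplications. The key idea: if the exponent is even, square the half-power; if odd, multiply by the base once.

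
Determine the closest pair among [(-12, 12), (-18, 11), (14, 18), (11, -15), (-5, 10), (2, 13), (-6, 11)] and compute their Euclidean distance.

Computing all pairwise distances among 7 points:

d((-12, 12), (-18, 11)) = 6.0828
d((-12, 12), (14, 18)) = 26.6833
d((-12, 12), (11, -15)) = 35.4683
d((-12, 12), (-5, 10)) = 7.2801
d((-12, 12), (2, 13)) = 14.0357
d((-12, 12), (-6, 11)) = 6.0828
d((-18, 11), (14, 18)) = 32.7567
d((-18, 11), (11, -15)) = 38.9487
d((-18, 11), (-5, 10)) = 13.0384
d((-18, 11), (2, 13)) = 20.0998
d((-18, 11), (-6, 11)) = 12.0
d((14, 18), (11, -15)) = 33.1361
d((14, 18), (-5, 10)) = 20.6155
d((14, 18), (2, 13)) = 13.0
d((14, 18), (-6, 11)) = 21.1896
d((11, -15), (-5, 10)) = 29.6816
d((11, -15), (2, 13)) = 29.4109
d((11, -15), (-6, 11)) = 31.0644
d((-5, 10), (2, 13)) = 7.6158
d((-5, 10), (-6, 11)) = 1.4142 <-- minimum
d((2, 13), (-6, 11)) = 8.2462

Closest pair: (-5, 10) and (-6, 11) with distance 1.4142

The closest pair is (-5, 10) and (-6, 11) with Euclidean distance 1.4142. For 7 points, brute-force pairwise comparison is shown above. For large n, the divide-and-conquer algorithm (sort by x, recurse on halves, check the dividing strip) achieves O(n log n).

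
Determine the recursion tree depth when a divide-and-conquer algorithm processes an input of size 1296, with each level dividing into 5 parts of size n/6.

For divide and conquer with division factor 6:

Problem sizes at each level:
Level 0: 1296
Level 1: 216
Level 2: 36
Level 3: 6
Level 4: 1

The root is level 0 and the size-1 base case is level 4 (the tree spans levels 0 through 4, i.e. 5 levels counting the root), so the depth is the number of divisions: log_6(1296) = 4

The recursion tree depth is log_6(1296) = 4. At each level, the problem size is divided by 6, so it takes 4 divisions to reduce to a base case of size 1. The algorithm makes 5 recursive calls at each level.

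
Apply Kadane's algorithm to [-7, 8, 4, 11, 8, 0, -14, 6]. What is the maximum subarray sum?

Using Kadane's algorithm on [-7, 8, 4, 11, 8, 0, -14, 6]:

Scanning through the array:
Position 1 (value 8): max_ending_here = 8, max_so_far = 8
Position 2 (value 4): max_ending_here = 12, max_so_far = 12
Position 3 (value 11): max_ending_here = 23, max_so_far = 23
Position 4 (value 8): max_ending_here = 31, max_so_far = 31
Position 5 (value 0): max_ending_here = 31, max_so_far = 31
Position 6 (value -14): max_ending_here = 17, max_so_far = 31
Position 7 (value 6): max_ending_here = 23, max_so_far = 31

Maximum subarray: [8, 4, 11, 8]
Maximum sum: 31

The maximum subarray is [8, 4, 11, 8] with sum 31. This subarray runs from index 1 to index 4.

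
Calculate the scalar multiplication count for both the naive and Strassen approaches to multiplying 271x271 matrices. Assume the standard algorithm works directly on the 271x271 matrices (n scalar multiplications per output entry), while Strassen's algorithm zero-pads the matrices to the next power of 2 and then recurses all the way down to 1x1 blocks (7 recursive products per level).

Matrix multiplication for 271x271 matrices:

Strassen's algorithm requires power-of-2 dimensions. Pad 271x271 to 512x512 (next power of 2).

Standard algorithm: 271^3 = 19902511 multiplications
Strassen's algorithm: 7^(log2(512)) = 7^9 = 40353607 multiplications
Difference: 19902511 - 40353607 = -20451096 (Strassen uses MORE here due to padding overhead — for small or just-over-power-of-2 n, padding can outweigh the per-level savings)

Standard: 19902511 multiplications (271^3). Strassen: 40353607 multiplications (7^9, after padding to 512x512). Strassen reduces 8 recursive multiplications to 7 at each level.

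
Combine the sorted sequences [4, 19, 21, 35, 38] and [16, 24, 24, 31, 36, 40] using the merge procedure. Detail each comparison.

Merging process:

Compare 4 vs 16: take 4 from left. Merged: [4]
Compare 19 vs 16: take 16 from right. Merged: [4, 16]
Compare 19 vs 24: take 19 from left. Merged: [4, 16, 19]
Compare 21 vs 24: take 21 from left. Merged: [4, 16, 19, 21]
Compare 35 vs 24: take 24 from right. Merged: [4, 16, 19, 21, 24]
Compare 35 vs 24: take 24 from right. Merged: [4, 16, 19, 21, 24, 24]
Compare 35 vs 31: take 31 from right. Merged: [4, 16, 19, 21, 24, 24, 31]
Compare 35 vs 36: take 35 from left. Merged: [4, 16, 19, 21, 24, 24, 31, 35]
Compare 38 vs 36: take 36 from right. Merged: [4, 16, 19, 21, 24, 24, 31, 35, 36]
Compare 38 vs 40: take 38 from left. Merged: [4, 16, 19, 21, 24, 24, 31, 35, 36, 38]
Append remaining from right: [40]. Merged: [4, 16, 19, 21, 24, 24, 31, 35, 36, 38, 40]

Final merged array: [4, 16, 19, 21, 24, 24, 31, 35, 36, 38, 40]
Total comparisons: 10

The merged array is [4, 16, 19, 21, 24, 24, 31, 35, 36, 38, 40], requiring 10 comparisons. The merge step runs in O(n) time where n is the total number of elements.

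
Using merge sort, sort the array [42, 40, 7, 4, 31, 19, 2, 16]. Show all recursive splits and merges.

Merge sort trace:

Split: [42, 40, 7, 4, 31, 19, 2, 16] -> [42, 40, 7, 4] and [31, 19, 2, 16]
  Split: [42, 40, 7, 4] -> [42, 40] and [7, 4]
    Split: [42, 40] -> [42] and [40]
    Merge: [42] + [40] -> [40, 42]
    Split: [7, 4] -> [7] and [4]
    Merge: [7] + [4] -> [4, 7]
  Merge: [40, 42] + [4, 7] -> [4, 7, 40, 42]
  Split: [31, 19, 2, 16] -> [31, 19] and [2, 16]
    Split: [31, 19] -> [31] and [19]
    Merge: [31] + [19] -> [19, 31]
    Split: [2, 16] -> [2] and [16]
    Merge: [2] + [16] -> [2, 16]
  Merge: [19, 31] + [2, 16] -> [2, 16, 19, 31]
Merge: [4, 7, 40, 42] + [2, 16, 19, 31] -> [2, 4, 7, 16, 19, 31, 40, 42]

Final sorted array: [2, 4, 7, 16, 19, 31, 40, 42]

The merge sort proceeds by recursively splitting the array and merging sorted halves.
After all merges, the sorted array is [2, 4, 7, 16, 19, 31, 40, 42].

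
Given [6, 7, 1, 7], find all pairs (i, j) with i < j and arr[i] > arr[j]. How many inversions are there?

Finding inversions in [6, 7, 1, 7]:

(0, 2): arr[0]=6 > arr[2]=1
(1, 2): arr[1]=7 > arr[2]=1

Total inversions: 2

The array has 2 inversion(s): (0,2), (1,2). Each pair (i,j) satisfies i < j and arr[i] > arr[j].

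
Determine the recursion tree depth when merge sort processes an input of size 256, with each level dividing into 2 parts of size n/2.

For divide and conquer with division factor 2:

Problem sizes at each level:
Level 0: 256
Level 1: 128
Level 2: 64
Level 3: 32
Level 4: 16
Level 5: 8
Level 6: 4
Level 7: 2
Level 8: 1

The root is level 0 and the size-1 base case is level 8 (the tree spans levels 0 through 8, i.e. 9 levels counting the root), so the depth is the number of divisions: log_2(256) = 8

The recursion tree depth is log_2(256) = 8. At each level, the problem size is divided by 2, so it takes 8 divisions to reduce to a base case of size 1. The algorithm makes 2 recursive calls at each level.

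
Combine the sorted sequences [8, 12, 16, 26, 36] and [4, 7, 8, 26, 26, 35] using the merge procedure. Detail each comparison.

Merging process:

Compare 8 vs 4: take 4 from right. Merged: [4]
Compare 8 vs 7: take 7 from right. Merged: [4, 7]
Compare 8 vs 8: take 8 from left. Merged: [4, 7, 8]
Compare 12 vs 8: take 8 from right. Merged: [4, 7, 8, 8]
Compare 12 vs 26: take 12 from left. Merged: [4, 7, 8, 8, 12]
Compare 16 vs 26: take 16 from left. Merged: [4, 7, 8, 8, 12, 16]
Compare 26 vs 26: take 26 from left. Merged: [4, 7, 8, 8, 12, 16, 26]
Compare 36 vs 26: take 26 from right. Merged: [4, 7, 8, 8, 12, 16, 26, 26]
Compare 36 vs 26: take 26 from right. Merged: [4, 7, 8, 8, 12, 16, 26, 26, 26]
Compare 36 vs 35: take 35 from right. Merged: [4, 7, 8, 8, 12, 16, 26, 26, 26, 35]
Append remaining from left: [36]. Merged: [4, 7, 8, 8, 12, 16, 26, 26, 26, 35, 36]

Final merged array: [4, 7, 8, 8, 12, 16, 26, 26, 26, 35, 36]
Total comparisons: 10

The merged array is [4, 7, 8, 8, 12, 16, 26, 26, 26, 35, 36], requiring 10 comparisons. The merge step runs in O(n) time where n is the total number of elements.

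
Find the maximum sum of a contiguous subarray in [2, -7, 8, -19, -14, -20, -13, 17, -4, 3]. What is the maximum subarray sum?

Using Kadane's algorithm on [2, -7, 8, -19, -14, -20, -13, 17, -4, 3]:

Scanning through the array:
Position 1 (value -7): max_ending_here = -5, max_so_far = 2
Position 2 (value 8): max_ending_here = 8, max_so_far = 8
Position 3 (value -19): max_ending_here = -11, max_so_far = 8
Position 4 (value -14): max_ending_here = -14, max_so_far = 8
Position 5 (value -20): max_ending_here = -20, max_so_far = 8
Position 6 (value -13): max_ending_here = -13, max_so_far = 8
Position 7 (value 17): max_ending_here = 17, max_so_far = 17
Position 8 (value -4): max_ending_here = 13, max_so_far = 17
Position 9 (value 3): max_ending_here = 16, max_so_far = 17

Maximum subarray: [17]
Maximum sum: 17

The maximum subarray is [17] with sum 17. This subarray runs from index 7 to index 7.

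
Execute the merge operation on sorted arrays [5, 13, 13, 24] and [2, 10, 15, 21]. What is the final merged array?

Merging process:

Compare 5 vs 2: take 2 from right. Merged: [2]
Compare 5 vs 10: take 5 from left. Merged: [2, 5]
Compare 13 vs 10: take 10 from right. Merged: [2, 5, 10]
Compare 13 vs 15: take 13 from left. Merged: [2, 5, 10, 13]
Compare 13 vs 15: take 13 from left. Merged: [2, 5, 10, 13, 13]
Compare 24 vs 15: take 15 from right. Merged: [2, 5, 10, 13, 13, 15]
Compare 24 vs 21: take 21 from right. Merged: [2, 5, 10, 13, 13, 15, 21]
Append remaining from left: [24]. Merged: [2, 5, 10, 13, 13, 15, 21, 24]

Final merged array: [2, 5, 10, 13, 13, 15, 21, 24]
Total comparisons: 7

The merged array is [2, 5, 10, 13, 13, 15, 21, 24], requiring 7 comparisons. The merge step runs in O(n) time where n is the total number of elements.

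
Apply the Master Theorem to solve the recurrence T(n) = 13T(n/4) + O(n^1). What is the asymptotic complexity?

Master Theorem for T(n) = 13T(n/4) + O(n^1):

a = 13, b = 4, c = 1
log_b(a) = log_4(13) = 1.8502

Case 1: c = 1 < log_4(13) = 1.8502
T(n) = O(n^(log_4 13))

For T(n) = 13T(n/4) + O(n^1): log_4(13) = 1.8502. This is Case 1 of the Master Theorem (c < log_b(a), work dominated by leaves), giving O(n^(log_4 13)).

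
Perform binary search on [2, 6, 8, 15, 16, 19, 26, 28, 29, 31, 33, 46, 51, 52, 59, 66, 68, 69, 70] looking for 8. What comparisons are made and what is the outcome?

Binary search for 8 in [2, 6, 8, 15, 16, 19, 26, 28, 29, 31, 33, 46, 51, 52, 59, 66, 68, 69, 70]:

lo=0, hi=18, mid=9, arr[mid]=31 -> 31 > 8, search left half
lo=0, hi=8, mid=4, arr[mid]=16 -> 16 > 8, search left half
lo=0, hi=3, mid=1, arr[mid]=6 -> 6 < 8, search right half
lo=2, hi=3, mid=2, arr[mid]=8 -> Found target at index 2!

Binary search finds 8 at index 2 after 4 comparisons. The search repeatedly halves the search space by comparing with the middle element.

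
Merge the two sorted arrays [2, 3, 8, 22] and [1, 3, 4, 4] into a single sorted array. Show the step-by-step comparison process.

Merging process:

Compare 2 vs 1: take 1 from right. Merged: [1]
Compare 2 vs 3: take 2 from left. Merged: [1, 2]
Compare 3 vs 3: take 3 from left. Merged: [1, 2, 3]
Compare 8 vs 3: take 3 from right. Merged: [1, 2, 3, 3]
Compare 8 vs 4: take 4 from right. Merged: [1, 2, 3, 3, 4]
Compare 8 vs 4: take 4 from right. Merged: [1, 2, 3, 3, 4, 4]
Append remaining from left: [8, 22]. Merged: [1, 2, 3, 3, 4, 4, 8, 22]

Final merged array: [1, 2, 3, 3, 4, 4, 8, 22]
Total comparisons: 6

The merged array is [1, 2, 3, 3, 4, 4, 8, 22], requiring 6 comparisons. The merge step runs in O(n) time where n is the total number of elements.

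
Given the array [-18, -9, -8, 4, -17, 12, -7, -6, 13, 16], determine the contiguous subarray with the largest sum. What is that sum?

Using Kadane's algorithm on [-18, -9, -8, 4, -17, 12, -7, -6, 13, 16]:

Scanning through the array:
Position 1 (value -9): max_ending_here = -9, max_so_far = -9
Position 2 (value -8): max_ending_here = -8, max_so_far = -8
Position 3 (value 4): max_ending_here = 4, max_so_far = 4
Position 4 (value -17): max_ending_here = -13, max_so_far = 4
Position 5 (value 12): max_ending_here = 12, max_so_far = 12
Position 6 (value -7): max_ending_here = 5, max_so_far = 12
Position 7 (value -6): max_ending_here = -1, max_so_far = 12
Position 8 (value 13): max_ending_here = 13, max_so_far = 13
Position 9 (value 16): max_ending_here = 29, max_so_far = 29

Maximum subarray: [13, 16]
Maximum sum: 29

The maximum subarray is [13, 16] with sum 29. This subarray runs from index 8 to index 9.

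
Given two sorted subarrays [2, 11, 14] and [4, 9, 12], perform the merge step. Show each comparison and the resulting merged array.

Merging process:

Compare 2 vs 4: take 2 from left. Merged: [2]
Compare 11 vs 4: take 4 from right. Merged: [2, 4]
Compare 11 vs 9: take 9 from right. Merged: [2, 4, 9]
Compare 11 vs 12: take 11 from left. Merged: [2, 4, 9, 11]
Compare 14 vs 12: take 12 from right. Merged: [2, 4, 9, 11, 12]
Append remaining from left: [14]. Merged: [2, 4, 9, 11, 12, 14]

Final merged array: [2, 4, 9, 11, 12, 14]
Total comparisons: 5

The merged array is [2, 4, 9, 11, 12, 14], requiring 5 comparisons. The merge step runs in O(n) time where n is the total number of elements.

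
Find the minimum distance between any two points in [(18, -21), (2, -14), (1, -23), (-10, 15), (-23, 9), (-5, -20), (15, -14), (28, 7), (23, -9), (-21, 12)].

Computing all pairwise distances among 10 points:

d((18, -21), (2, -14)) = 17.4642
d((18, -21), (1, -23)) = 17.1172
d((18, -21), (-10, 15)) = 45.607
d((18, -21), (-23, 9)) = 50.8035
d((18, -21), (-5, -20)) = 23.0217
d((18, -21), (15, -14)) = 7.6158
d((18, -21), (28, 7)) = 29.7321
d((18, -21), (23, -9)) = 13.0
d((18, -21), (-21, 12)) = 51.0882
d((2, -14), (1, -23)) = 9.0554
d((2, -14), (-10, 15)) = 31.3847
d((2, -14), (-23, 9)) = 33.9706
d((2, -14), (-5, -20)) = 9.2195
d((2, -14), (15, -14)) = 13.0
d((2, -14), (28, 7)) = 33.4215
d((2, -14), (23, -9)) = 21.587
d((2, -14), (-21, 12)) = 34.7131
d((1, -23), (-10, 15)) = 39.5601
d((1, -23), (-23, 9)) = 40.0
d((1, -23), (-5, -20)) = 6.7082
d((1, -23), (15, -14)) = 16.6433
d((1, -23), (28, 7)) = 40.3609
d((1, -23), (23, -9)) = 26.0768
d((1, -23), (-21, 12)) = 41.3401
d((-10, 15), (-23, 9)) = 14.3178
d((-10, 15), (-5, -20)) = 35.3553
d((-10, 15), (15, -14)) = 38.2884
d((-10, 15), (28, 7)) = 38.833
d((-10, 15), (23, -9)) = 40.8044
d((-10, 15), (-21, 12)) = 11.4018
d((-23, 9), (-5, -20)) = 34.1321
d((-23, 9), (15, -14)) = 44.4185
d((-23, 9), (28, 7)) = 51.0392
d((-23, 9), (23, -9)) = 49.3964
d((-23, 9), (-21, 12)) = 3.6056 <-- minimum
d((-5, -20), (15, -14)) = 20.8806
d((-5, -20), (28, 7)) = 42.638
d((-5, -20), (23, -9)) = 30.0832
d((-5, -20), (-21, 12)) = 35.7771
d((15, -14), (28, 7)) = 24.6982
d((15, -14), (23, -9)) = 9.434
d((15, -14), (-21, 12)) = 44.4072
d((28, 7), (23, -9)) = 16.7631
d((28, 7), (-21, 12)) = 49.2544
d((23, -9), (-21, 12)) = 48.7545

Closest pair: (-23, 9) and (-21, 12) with distance 3.6056

The closest pair is (-23, 9) and (-21, 12) with Euclidean distance 3.6056. For 10 points, brute-force pairwise comparison is shown above. For large n, the divide-and-conquer algorithm (sort by x, recurse on halves, check the dividing strip) achieves O(n log n).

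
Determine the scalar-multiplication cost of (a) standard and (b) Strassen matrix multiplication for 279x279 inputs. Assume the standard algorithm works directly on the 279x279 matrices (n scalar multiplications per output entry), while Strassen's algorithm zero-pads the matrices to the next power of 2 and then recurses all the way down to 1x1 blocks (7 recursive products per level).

Matrix multiplication for 279x279 matrices:

Strassen's algorithm requires power-of-2 dimensions. Pad 279x279 to 512x512 (next power of 2).

Standard algorithm: 279^3 = 21717639 multiplications
Strassen's algorithm: 7^(log2(512)) = 7^9 = 40353607 multiplications
Difference: 21717639 - 40353607 = -18635968 (Strassen uses MORE here due to padding overhead — for small or just-over-power-of-2 n, padding can outweigh the per-level savings)

Standard: 21717639 multiplications (279^3). Strassen: 40353607 multiplications (7^9, after padding to 512x512). Strassen reduces 8 recursive multiplications to 7 at each level.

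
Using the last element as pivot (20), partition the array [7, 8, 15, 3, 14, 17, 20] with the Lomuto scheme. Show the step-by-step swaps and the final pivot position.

Lomuto partition with pivot = 20:

Initial array: [7, 8, 15, 3, 14, 17, 20]

arr[0]=7 <= 20: swap with position 0, array becomes [7, 8, 15, 3, 14, 17, 20]
arr[1]=8 <= 20: swap with position 1, array becomes [7, 8, 15, 3, 14, 17, 20]
arr[2]=15 <= 20: swap with position 2, array becomes [7, 8, 15, 3, 14, 17, 20]
arr[3]=3 <= 20: swap with position 3, array becomes [7, 8, 15, 3, 14, 17, 20]
arr[4]=14 <= 20: swap with position 4, array becomes [7, 8, 15, 3, 14, 17, 20]
arr[5]=17 <= 20: swap with position 5, array becomes [7, 8, 15, 3, 14, 17, 20]

Place pivot at position 6: [7, 8, 15, 3, 14, 17, 20]
Pivot position: 6

After partitioning with pivot 20, the array becomes [7, 8, 15, 3, 14, 17, 20]. The pivot is placed at index 6. All elements to the left of the pivot are <= 20, and all elements to the right are > 20.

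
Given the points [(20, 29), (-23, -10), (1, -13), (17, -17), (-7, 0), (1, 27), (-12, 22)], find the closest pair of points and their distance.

Computing all pairwise distances among 7 points:

d((20, 29), (-23, -10)) = 58.0517
d((20, 29), (1, -13)) = 46.0977
d((20, 29), (17, -17)) = 46.0977
d((20, 29), (-7, 0)) = 39.6232
d((20, 29), (1, 27)) = 19.105
d((20, 29), (-12, 22)) = 32.7567
d((-23, -10), (1, -13)) = 24.1868
d((-23, -10), (17, -17)) = 40.6079
d((-23, -10), (-7, 0)) = 18.868
d((-23, -10), (1, 27)) = 44.1022
d((-23, -10), (-12, 22)) = 33.8378
d((1, -13), (17, -17)) = 16.4924
d((1, -13), (-7, 0)) = 15.2643
d((1, -13), (1, 27)) = 40.0
d((1, -13), (-12, 22)) = 37.3363
d((17, -17), (-7, 0)) = 29.4109
d((17, -17), (1, 27)) = 46.8188
d((17, -17), (-12, 22)) = 48.6004
d((-7, 0), (1, 27)) = 28.1603
d((-7, 0), (-12, 22)) = 22.561
d((1, 27), (-12, 22)) = 13.9284 <-- minimum

Closest pair: (1, 27) and (-12, 22) with distance 13.9284

The closest pair is (1, 27) and (-12, 22) with Euclidean distance 13.9284. For 7 points, brute-force pairwise comparison is shown above. For large n, the divide-and-conquer algorithm (sort by x, recurse on halves, check the dividing strip) achieves O(n log n).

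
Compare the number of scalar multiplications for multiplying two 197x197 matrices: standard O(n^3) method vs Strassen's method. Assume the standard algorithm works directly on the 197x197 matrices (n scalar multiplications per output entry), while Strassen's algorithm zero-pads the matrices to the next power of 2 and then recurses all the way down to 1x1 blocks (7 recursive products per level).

Matrix multiplication for 197x197 matrices:

Strassen's algorithm requires power-of-2 dimensions. Pad 197x197 to 256x256 (next power of 2).

Standard algorithm: 197^3 = 7645373 multiplications
Strassen's algorithm: 7^(log2(256)) = 7^8 = 5764801 multiplications
Savings: 7645373 - 5764801 = 1880572 multiplications

Standard: 7645373 multiplications (197^3). Strassen: 5764801 multiplications (7^8, after padding to 256x256). Strassen reduces 8 recursive multiplications to 7 at each level.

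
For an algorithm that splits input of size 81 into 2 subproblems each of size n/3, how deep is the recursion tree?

For divide and conquer with division factor 3:

Problem sizes at each level:
Level 0: 81
Level 1: 27
Level 2: 9
Level 3: 3
Level 4: 1

The root is level 0 and the size-1 base case is level 4 (the tree spans levels 0 through 4, i.e. 5 levels counting the root), so the depth is the number of divisions: log_3(81) = 4

The recursion tree depth is log_3(81) = 4. At each level, the problem size is divided by 3, so it takes 4 divisions to reduce to a base case of size 1. The algorithm makes 2 recursive calls at each level.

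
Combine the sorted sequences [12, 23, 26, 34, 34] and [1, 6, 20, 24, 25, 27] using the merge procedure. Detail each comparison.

Merging process:

Compare 12 vs 1: take 1 from right. Merged: [1]
Compare 12 vs 6: take 6 from right. Merged: [1, 6]
Compare 12 vs 20: take 12 from left. Merged: [1, 6, 12]
Compare 23 vs 20: take 20 from right. Merged: [1, 6, 12, 20]
Compare 23 vs 24: take 23 from left. Merged: [1, 6, 12, 20, 23]
Compare 26 vs 24: take 24 from right. Merged: [1, 6, 12, 20, 23, 24]
Compare 26 vs 25: take 25 from right. Merged: [1, 6, 12, 20, 23, 24, 25]
Compare 26 vs 27: take 26 from left. Merged: [1, 6, 12, 20, 23, 24, 25, 26]
Compare 34 vs 27: take 27 from right. Merged: [1, 6, 12, 20, 23, 24, 25, 26, 27]
Append remaining from left: [34, 34]. Merged: [1, 6, 12, 20, 23, 24, 25, 26, 27, 34, 34]

Final merged array: [1, 6, 12, 20, 23, 24, 25, 26, 27, 34, 34]
Total comparisons: 9

The merged array is [1, 6, 12, 20, 23, 24, 25, 26, 27, 34, 34], requiring 9 comparisons. The merge step runs in O(n) time where n is the total number of elements.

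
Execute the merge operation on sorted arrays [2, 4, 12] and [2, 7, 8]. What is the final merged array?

Merging process:

Compare 2 vs 2: take 2 from left. Merged: [2]
Compare 4 vs 2: take 2 from right. Merged: [2, 2]
Compare 4 vs 7: take 4 from left. Merged: [2, 2, 4]
Compare 12 vs 7: take 7 from right. Merged: [2, 2, 4, 7]
Compare 12 vs 8: take 8 from right. Merged: [2, 2, 4, 7, 8]
Append remaining from left: [12]. Merged: [2, 2, 4, 7, 8, 12]

Final merged array: [2, 2, 4, 7, 8, 12]
Total comparisons: 5

The merged array is [2, 2, 4, 7, 8, 12], requiring 5 comparisons. The merge step runs in O(n) time where n is the total number of elements.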